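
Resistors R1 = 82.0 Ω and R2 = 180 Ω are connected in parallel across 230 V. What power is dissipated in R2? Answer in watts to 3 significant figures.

294 W

Parallel branches share the same voltage; P = V²/R gives the branch power in one step.
P_R2 = V² / R2 = (230)² / 180 Ω = 293.9 W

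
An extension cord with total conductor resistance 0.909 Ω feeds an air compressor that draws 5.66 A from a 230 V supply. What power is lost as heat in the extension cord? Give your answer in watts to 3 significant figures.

Only the current and the line resistance are needed for the I²R loss.
The extension cord carries the full 5.66 A.
P_line = I² R_line = (5.660)² × 0.909 = 29.12 W

29.1 W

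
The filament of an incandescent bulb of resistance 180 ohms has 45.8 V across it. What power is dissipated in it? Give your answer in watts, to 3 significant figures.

11.7 W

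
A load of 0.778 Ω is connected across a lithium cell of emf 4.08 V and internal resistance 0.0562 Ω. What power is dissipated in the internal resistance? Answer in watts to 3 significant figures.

Internal loss is I²r, with I set by the total series resistance r+R.
I = ε / (r + R) = 4.08 / (0.0562 + 0.778) = 4.891 A
P_int = I² r = (4.891)² × 0.0562 = 1.344 W

1.34 W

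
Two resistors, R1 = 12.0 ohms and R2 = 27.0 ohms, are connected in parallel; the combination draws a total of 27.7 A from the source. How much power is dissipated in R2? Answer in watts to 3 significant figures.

1960 W

The branches share the same voltage, but only the total current is given — find V from the equivalent resistance first.
1/R_eq = 1/12.0 + 1/27.0 ⇒ R_eq = 8.308 Ω
V = I_total × R_eq = 27.70 × 8.308 = 230.1 V
P_R2 = V² / R2 = (230.1)² / 27.0 = 1961 W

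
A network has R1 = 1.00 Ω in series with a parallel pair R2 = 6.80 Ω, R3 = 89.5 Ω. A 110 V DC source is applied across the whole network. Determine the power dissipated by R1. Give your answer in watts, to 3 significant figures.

First combine the parallel branches into one equivalent R_p, then R1 + R_p is a series pair.
R_p = (6.80×89.5)/(6.80+89.5) = 6.320 Ω
R_total = 1.00 + 6.320 = 7.320 Ω
I = V / R_total = 110 / 7.320 = 15.03 A
R1 is in the main series path, so its power is I²R1.
P_R1 = (15.03)² × 1.00 = 225.8 W

226 W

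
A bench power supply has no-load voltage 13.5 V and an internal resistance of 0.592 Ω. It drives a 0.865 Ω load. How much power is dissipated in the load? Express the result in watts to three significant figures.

The internal resistance and the load are in series, so the same I flows through both; get I from ε/(r+R), then I²R for the load.
I = ε / (r + R) = 13.5 / (0.592 + 0.865) = 9.266 A
P_load = I² R = (9.266)² × 0.865 = 74.26 W

74.3 W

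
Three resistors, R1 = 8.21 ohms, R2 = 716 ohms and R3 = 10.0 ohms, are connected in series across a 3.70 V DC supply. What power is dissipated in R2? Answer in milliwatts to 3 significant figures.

In a series string the same current flows through every resistor — find that current, then P = I²R for the one we want.
R_total = 8.21 + 716 + 10.0 = 734.2 Ω
I = V / R_total = 3.70 / 734.2 = 0.005039 A
P_R2 = I² × R2 = (0.005039)² × 716 = 0.01818 W

18.2 mW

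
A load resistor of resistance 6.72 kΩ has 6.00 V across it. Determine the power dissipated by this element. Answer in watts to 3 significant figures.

0.00536 W

Voltage and resistance are given, so P = V²/R is the one-step route.
P = (6.00 V)² / 6720 Ω = 0.005357 W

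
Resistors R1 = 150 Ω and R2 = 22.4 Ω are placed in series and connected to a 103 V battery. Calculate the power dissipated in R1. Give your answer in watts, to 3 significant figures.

In a series string the same current flows through every resistor — find that current, then P = I²R for the one we want.
R_total = 150 + 22.4 = 172.4 Ω
I = V / R_total = 103 / 172.4 = 0.5974 A
P_R1 = I² × R1 = (0.5974)² × 150 = 53.54 W

53.5 W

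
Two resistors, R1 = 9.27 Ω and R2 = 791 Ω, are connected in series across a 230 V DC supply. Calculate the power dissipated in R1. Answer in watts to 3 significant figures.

Every series element carries the same I. Get I from the total resistance, then P = I² × R1.
R_total = 9.27 + 791 = 800.3 Ω
I = V / R_total = 230 / 800.3 = 0.2874 A
P_R1 = I² × R1 = (0.2874)² × 9.27 = 0.7657 W

0.766 W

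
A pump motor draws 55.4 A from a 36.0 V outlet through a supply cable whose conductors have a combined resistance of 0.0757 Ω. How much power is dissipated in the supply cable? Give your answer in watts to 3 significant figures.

Line loss is just I²R for the cable — we know both I and R_line directly.
The supply cable carries the full 55.4 A.
P_line = I² R_line = (55.40)² × 0.0757 = 232.3 W

232 W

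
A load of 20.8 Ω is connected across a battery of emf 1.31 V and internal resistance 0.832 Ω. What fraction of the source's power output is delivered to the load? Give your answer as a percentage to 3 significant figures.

Efficiency is P_load / P_total. With a series r and R sharing the same I, P = I²R for each, so η = R/(R+r).
η = R / (R + r) = 20.8 / (20.8 + 0.832) = 0.9615

96.2 %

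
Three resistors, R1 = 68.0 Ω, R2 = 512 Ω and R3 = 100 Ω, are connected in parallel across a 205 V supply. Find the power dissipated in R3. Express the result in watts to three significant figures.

420 W

Parallel branches share the same voltage; P = V²/R gives the branch power in one step.
P_R3 = V² / R3 = (205)² / 100 Ω = 420.2 W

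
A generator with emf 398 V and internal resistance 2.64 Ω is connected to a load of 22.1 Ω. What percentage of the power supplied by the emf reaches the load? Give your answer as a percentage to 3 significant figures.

89.3 %

η = P_load/(P_load+P_int) = I²R/(I²R+I²r) = R/(R+r) — the I² cancels for series elements.
η = R / (R + r) = 22.1 / (22.1 + 2.64) = 0.8933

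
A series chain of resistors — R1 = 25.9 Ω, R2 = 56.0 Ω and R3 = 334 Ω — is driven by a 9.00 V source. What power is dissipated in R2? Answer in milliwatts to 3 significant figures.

Since the resistors are in series they all carry the loop current I = V/R_total; the power in any one is I²R.
R_total = 25.9 + 56.0 + 334 = 415.9 Ω
I = V / R_total = 9.00 / 415.9 = 0.02164 A
P_R2 = I² × R2 = (0.02164)² × 56.0 = 0.02622 W

26.2 mW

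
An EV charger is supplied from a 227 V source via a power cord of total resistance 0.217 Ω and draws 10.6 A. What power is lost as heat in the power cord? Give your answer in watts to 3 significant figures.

The power cord and load are in series, so the same current flows in both; the loss is I²R_line.
The power cord carries the full 10.6 A.
P_line = I² R_line = (10.60)² × 0.217 = 24.38 W

24.4 W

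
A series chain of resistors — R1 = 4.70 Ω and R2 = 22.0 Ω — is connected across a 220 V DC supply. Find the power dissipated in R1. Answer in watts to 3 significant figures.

319 W

The current is common to all series resistors; compute it, then apply P = I²R for the target.
R_total = 4.70 + 22.0 = 26.70 Ω
I = V / R_total = 220 / 26.70 = 8.240 A
P_R1 = I² × R1 = (8.240)² × 4.70 = 319.1 W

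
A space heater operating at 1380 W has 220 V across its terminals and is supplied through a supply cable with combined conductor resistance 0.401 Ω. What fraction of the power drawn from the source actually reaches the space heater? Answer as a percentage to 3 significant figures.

I = P / V = 1380 / 220 = 6.273 A through the supply cable.
P_line = I² R_line = (6.273)² × 0.401 = 15.78 W
P_source = P_load + P_line = 1380 + 15.78 = 1396 W
η = P_load / P_source = 1380 / 1396 = 0.9887

98.9 %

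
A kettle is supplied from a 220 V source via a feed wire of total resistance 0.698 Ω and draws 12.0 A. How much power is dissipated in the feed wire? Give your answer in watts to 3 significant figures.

101 W

The feed wire is a series resistance carrying the load current; its dissipation is I²R_line.
The feed wire carries the full 12.0 A.
P_line = I² R_line = (12.00)² × 0.698 = 100.5 W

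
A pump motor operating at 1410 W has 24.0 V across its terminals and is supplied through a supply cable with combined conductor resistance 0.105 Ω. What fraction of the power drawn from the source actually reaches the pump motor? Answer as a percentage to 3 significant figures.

79.6 %

I = P / V = 1410 / 24.0 = 58.75 A through the supply cable.
P_line = I² R_line = (58.75)² × 0.105 = 362.4 W
P_source = P_load + P_line = 1410 + 362.4 = 1772 W
η = P_load / P_source = 1410 / 1772 = 0.7955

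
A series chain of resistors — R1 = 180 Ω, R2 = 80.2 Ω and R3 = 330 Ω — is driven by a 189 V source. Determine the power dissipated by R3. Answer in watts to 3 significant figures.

Series elements share the same current, so find I first, then use P = I²R.
R_total = 180 + 80.2 + 330 = 590.2 Ω
I = V / R_total = 189 / 590.2 = 0.3202 A
P_R3 = I² × R3 = (0.3202)² × 330 = 33.84 W

33.8 W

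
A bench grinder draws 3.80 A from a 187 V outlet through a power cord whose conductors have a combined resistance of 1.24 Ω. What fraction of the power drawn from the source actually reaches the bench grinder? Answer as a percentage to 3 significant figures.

The power cord carries the full 3.80 A.
P_line = I² R_line = (3.800)² × 1.24 = 17.91 W
P_source = V I = 187 × 3.800 = 710.6 W; P_load = 692.7 W
η = P_load / P_source = 692.7 / 710.6 = 0.9748

97.5 %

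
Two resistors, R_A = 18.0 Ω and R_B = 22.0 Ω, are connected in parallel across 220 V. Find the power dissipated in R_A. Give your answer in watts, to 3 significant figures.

Each parallel branch sees the full supply voltage, so P = V²/R applies directly to the target branch.
P_R_A = V² / R_A = (220)² / 18.0 Ω = 2689 W

2690 W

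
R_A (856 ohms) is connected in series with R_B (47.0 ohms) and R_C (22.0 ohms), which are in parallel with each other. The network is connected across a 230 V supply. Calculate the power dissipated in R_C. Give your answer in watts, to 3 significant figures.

First combine the parallel branches into one equivalent R_p, then R_A + R_p is a series pair.
R_p = (47.0×22.0)/(47.0+22.0) = 14.99 Ω
R_total = 856 + 14.99 = 871.0 Ω
I = V / R_total = 230 / 871.0 = 0.2641 A
Voltage across the parallel pair: V_p = I × R_p = 0.2641 × 14.99 = 3.957 V
R_C sees V_p directly, so P = V_p² / R_C.
P_R_C = (3.957)² / 22.0 = 0.7118 W

0.712 W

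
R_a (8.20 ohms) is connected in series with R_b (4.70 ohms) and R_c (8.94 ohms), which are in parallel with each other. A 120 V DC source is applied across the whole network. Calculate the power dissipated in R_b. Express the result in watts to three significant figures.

228 W

Replace R_b and R_c with their parallel equivalent so the circuit becomes R_a in series with R_p.
R_p = (4.70×8.94)/(4.70+8.94) = 3.080 Ω
R_total = 8.20 + 3.080 = 11.28 Ω
I = V / R_total = 120 / 11.28 = 10.64 A
Voltage across the parallel pair: V_p = I × R_p = 10.64 × 3.080 = 32.77 V
R_b sees V_p directly, so P = V_p² / R_b.
P_R_b = (32.77)² / 4.70 = 228.5 W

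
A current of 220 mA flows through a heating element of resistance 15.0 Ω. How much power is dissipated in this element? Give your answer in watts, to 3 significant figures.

Current and resistance are given, so P = I²R is the direct form.
P = (0.2200 A)² × 15.0 Ω = 0.7260 W

0.726 W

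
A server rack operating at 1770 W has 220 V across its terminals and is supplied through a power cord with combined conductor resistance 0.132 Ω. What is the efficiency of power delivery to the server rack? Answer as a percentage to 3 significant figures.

99.5 %

I = P / V = 1770 / 220 = 8.045 A through the power cord.
P_line = I² R_line = (8.045)² × 0.132 = 8.544 W
P_source = P_load + P_line = 1770 + 8.544 = 1779 W
η = P_load / P_source = 1770 / 1779 = 0.9952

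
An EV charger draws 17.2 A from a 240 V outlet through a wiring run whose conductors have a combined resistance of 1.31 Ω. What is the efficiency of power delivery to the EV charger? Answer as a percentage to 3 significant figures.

90.6 %

The wiring run carries the full 17.2 A.
P_line = I² R_line = (17.20)² × 1.31 = 387.6 W
P_source = V I = 240 × 17.20 = 4128 W; P_load = 3740 W
η = P_load / P_source = 3740 / 4128 = 0.9061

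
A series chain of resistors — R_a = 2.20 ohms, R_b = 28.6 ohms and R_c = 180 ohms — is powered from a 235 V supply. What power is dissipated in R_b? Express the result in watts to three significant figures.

In a series string the same current flows through every resistor — find that current, then P = I²R for the one we want.
R_total = 2.20 + 28.6 + 180 = 210.8 Ω
I = V / R_total = 235 / 210.8 = 1.115 A
P_R_b = I² × R_b = (1.115)² × 28.6 = 35.54 W

35.5 W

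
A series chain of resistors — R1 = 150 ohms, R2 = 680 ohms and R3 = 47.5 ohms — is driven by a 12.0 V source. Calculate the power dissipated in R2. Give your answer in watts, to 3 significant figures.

In a series string the same current flows through every resistor — find that current, then P = I²R for the one we want.
R_total = 150 + 680 + 47.5 = 877.5 Ω
I = V / R_total = 12.0 / 877.5 = 0.01368 A
P_R2 = I² × R2 = (0.01368)² × 680 = 0.1272 W

0.127 W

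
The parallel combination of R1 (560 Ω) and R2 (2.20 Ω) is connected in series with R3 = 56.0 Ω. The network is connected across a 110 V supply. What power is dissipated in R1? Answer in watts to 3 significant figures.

Combine R1 and R2 into their parallel equivalent first, reducing the network to two series resistors.
R_p = (560×2.20)/(560+2.20) = 2.191 Ω
R_total = R_p + 56.0 = 2.191 + 56.0 = 58.19 Ω
I = V / R_total = 110 / 58.19 = 1.890 A
Voltage across the parallel pair: V_p = I × R_p = 1.890 × 2.191 = 4.142 V
R1 has V_p across it, so P = V_p²/R1.
P_R1 = (4.142)² / 560 = 0.03064 W

0.0306 W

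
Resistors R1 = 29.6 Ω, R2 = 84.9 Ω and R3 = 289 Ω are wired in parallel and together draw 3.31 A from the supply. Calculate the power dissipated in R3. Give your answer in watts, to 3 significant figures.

The branches share the same voltage, but only the total current is given — find V from the equivalent resistance first.
1/R_eq = 1/29.6 + 1/84.9 + 1/289 ⇒ R_eq = 20.40 Ω
V = I_total × R_eq = 3.310 × 20.40 = 67.52 V
P_R3 = V² / R3 = (67.52)² / 289 = 15.77 W

15.8 W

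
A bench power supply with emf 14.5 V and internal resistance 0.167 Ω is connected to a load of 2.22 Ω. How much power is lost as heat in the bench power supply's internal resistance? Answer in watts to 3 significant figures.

The internal resistance carries the same current as the load; P_int = I²r.
I = ε / (r + R) = 14.5 / (0.167 + 2.22) = 6.075 A
P_int = I² r = (6.075)² × 0.167 = 6.162 W

6.16 W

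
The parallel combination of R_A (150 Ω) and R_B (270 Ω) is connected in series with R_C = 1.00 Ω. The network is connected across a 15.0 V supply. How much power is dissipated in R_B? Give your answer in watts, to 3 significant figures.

Combine R_A and R_B into their parallel equivalent first, reducing the network to two series resistors.
R_p = (150×270)/(150+270) = 96.43 Ω
R_total = R_p + 1.00 = 96.43 + 1.00 = 97.43 Ω
I = V / R_total = 15.0 / 97.43 = 0.1540 A
Voltage across the parallel pair: V_p = I × R_p = 0.1540 × 96.43 = 14.85 V
R_B sits across V_p; its power is V_p²/R.
P_R_B = (14.85)² / 270 = 0.8163 W

0.816 W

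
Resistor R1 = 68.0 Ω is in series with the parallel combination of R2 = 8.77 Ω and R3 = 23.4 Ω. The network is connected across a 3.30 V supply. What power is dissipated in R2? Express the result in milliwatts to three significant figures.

9.13 mW

Reduce the parallel pair to R_p first; the network is then a simple series string.
R_p = (8.77×23.4)/(8.77+23.4) = 6.379 Ω
R_total = 68.0 + 6.379 = 74.38 Ω
I = V / R_total = 3.30 / 74.38 = 0.04437 A
Voltage across the parallel pair: V_p = I × R_p = 0.04437 × 6.379 = 0.2830 V
R2 is across V_p, so use P = V²/R for that branch.
P_R2 = (0.2830)² / 8.77 = 0.009134 W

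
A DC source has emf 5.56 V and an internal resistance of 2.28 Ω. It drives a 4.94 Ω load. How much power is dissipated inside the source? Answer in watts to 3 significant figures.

The source's internal resistance is just another series element carrying I; its dissipation is I²r.
I = ε / (r + R) = 5.56 / (2.28 + 4.94) = 0.7701 A
P_int = I² r = (0.7701)² × 2.28 = 1.352 W

1.35 W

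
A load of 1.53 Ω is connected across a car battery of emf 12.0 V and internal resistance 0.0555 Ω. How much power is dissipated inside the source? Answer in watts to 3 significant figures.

3.18 W

The internal resistance carries the same current as the load; P_int = I²r.
I = ε / (r + R) = 12.0 / (0.0555 + 1.53) = 7.569 A
P_int = I² r = (7.569)² × 0.0555 = 3.179 W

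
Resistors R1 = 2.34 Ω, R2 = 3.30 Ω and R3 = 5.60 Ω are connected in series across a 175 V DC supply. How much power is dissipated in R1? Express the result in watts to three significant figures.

Every series element carries the same I. Get I from the total resistance, then P = I² × R1.
R_total = 2.34 + 3.30 + 5.60 = 11.24 Ω
I = V / R_total = 175 / 11.24 = 15.57 A
P_R1 = I² × R1 = (15.57)² × 2.34 = 567.2 W

567 W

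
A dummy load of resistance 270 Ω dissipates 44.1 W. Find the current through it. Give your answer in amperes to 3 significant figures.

0.404 A

From P = V I = I²R = V²/R, with the two given quantities we get I = √(P / R).
I = √(44.1 / 270) = 0.4041 A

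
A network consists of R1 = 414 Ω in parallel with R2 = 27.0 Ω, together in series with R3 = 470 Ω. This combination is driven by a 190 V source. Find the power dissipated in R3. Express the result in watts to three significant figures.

Collapse the R1‖R2 pair into one equivalent R_p; then R_p and R3 form a series string.
R_p = (414×27.0)/(414+27.0) = 25.35 Ω
R_total = R_p + 470 = 25.35 + 470 = 495.3 Ω
I = V / R_total = 190 / 495.3 = 0.3836 A
R3 carries the full series current, so P = I²R.
P_R3 = (0.3836)² × 470 = 69.15 W

69.1 W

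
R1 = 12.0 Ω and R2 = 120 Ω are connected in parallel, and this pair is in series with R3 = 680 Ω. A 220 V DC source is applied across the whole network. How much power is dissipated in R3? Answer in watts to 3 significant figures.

68.9 W

Collapse the R1‖R2 pair into one equivalent R_p; then R_p and R3 form a series string.
R_p = (12.0×120)/(12.0+120) = 10.91 Ω
R_total = R_p + 680 = 10.91 + 680 = 690.9 Ω
I = V / R_total = 220 / 690.9 = 0.3184 A
All the supply current flows through R3; use P = I²R3.
P_R3 = (0.3184)² × 680 = 68.95 W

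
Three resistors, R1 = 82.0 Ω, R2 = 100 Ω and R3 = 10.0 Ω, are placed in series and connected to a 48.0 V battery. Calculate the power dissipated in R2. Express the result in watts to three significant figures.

Since the resistors are in series they all carry the loop current I = V/R_total; the power in any one is I²R.
R_total = 82.0 + 100 + 10.0 = 192.0 Ω
I = V / R_total = 48.0 / 192.0 = 0.2500 A
P_R2 = I² × R2 = (0.2500)² × 100 = 6.250 W

6.25 W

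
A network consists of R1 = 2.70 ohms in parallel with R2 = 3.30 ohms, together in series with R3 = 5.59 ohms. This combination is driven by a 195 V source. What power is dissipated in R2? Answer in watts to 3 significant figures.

508 W

First find R_p for the parallel pair, then treat R_p + R3 as a series loop.
R_p = (2.70×3.30)/(2.70+3.30) = 1.485 Ω
R_total = R_p + 5.59 = 1.485 + 5.59 = 7.075 Ω
I = V / R_total = 195 / 7.075 = 27.56 A
Voltage across the parallel pair: V_p = I × R_p = 27.56 × 1.485 = 40.93 V
R2 has V_p across it, so P = V_p²/R2.
P_R2 = (40.93)² / 3.30 = 507.6 W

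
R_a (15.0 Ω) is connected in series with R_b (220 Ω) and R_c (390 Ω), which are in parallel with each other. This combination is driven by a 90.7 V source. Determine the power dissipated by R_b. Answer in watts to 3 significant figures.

30.5 W

Reduce the parallel pair to R_p first; the network is then a simple series string.
R_p = (220×390)/(220+390) = 140.7 Ω
R_total = 15.0 + 140.7 = 155.7 Ω
I = V / R_total = 90.7 / 155.7 = 0.5827 A
Voltage across the parallel pair: V_p = I × R_p = 0.5827 × 140.7 = 81.96 V
R_b sees V_p directly, so P = V_p² / R_b.
P_R_b = (81.96)² / 220 = 30.53 W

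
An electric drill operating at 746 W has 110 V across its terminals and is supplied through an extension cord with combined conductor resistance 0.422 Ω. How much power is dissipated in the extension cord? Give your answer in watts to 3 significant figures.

The extension cord is a series resistance carrying the load current; its dissipation is I²R_line.
I = P / V = 746 / 110 = 6.782 A through the extension cord.
P_line = I² R_line = (6.782)² × 0.422 = 19.41 W

19.4 W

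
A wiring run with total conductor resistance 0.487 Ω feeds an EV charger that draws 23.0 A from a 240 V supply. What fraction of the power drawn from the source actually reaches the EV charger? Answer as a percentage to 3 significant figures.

95.3 %

The wiring run carries the full 23.0 A.
P_line = I² R_line = (23.00)² × 0.487 = 257.6 W
P_source = V I = 240 × 23.00 = 5520 W; P_load = 5262 W
η = P_load / P_source = 5262 / 5520 = 0.9533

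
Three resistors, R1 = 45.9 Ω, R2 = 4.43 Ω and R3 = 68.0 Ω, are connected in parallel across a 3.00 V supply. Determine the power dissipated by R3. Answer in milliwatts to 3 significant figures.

Every branch has 3.00 V across it, so for R3 the power is simply V²/R.
P_R3 = V² / R3 = (3.00)² / 68.0 Ω = 0.1324 W

132 mW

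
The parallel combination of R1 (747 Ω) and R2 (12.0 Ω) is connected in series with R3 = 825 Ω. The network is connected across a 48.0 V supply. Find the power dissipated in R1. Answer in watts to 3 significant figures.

0.000614 W

First find R_p for the parallel pair, then treat R_p + R3 as a series loop.
R_p = (747×12.0)/(747+12.0) = 11.81 Ω
R_total = R_p + 825 = 11.81 + 825 = 836.8 Ω
I = V / R_total = 48.0 / 836.8 = 0.05736 A
Voltage across the parallel pair: V_p = I × R_p = 0.05736 × 11.81 = 0.6774 V
R1 has V_p across it, so P = V_p²/R1.
P_R1 = (0.6774)² / 747 = 0.0006144 W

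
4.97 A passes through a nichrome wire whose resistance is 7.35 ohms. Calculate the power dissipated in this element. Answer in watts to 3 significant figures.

182 W

Knowing I and R, the power is just I²R — no need to find V first.
P = (4.970 A)² × 7.35 Ω = 181.6 W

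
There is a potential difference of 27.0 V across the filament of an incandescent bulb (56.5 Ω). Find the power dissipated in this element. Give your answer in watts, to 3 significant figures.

With V across and R both known, P = V²/R gives the dissipation directly.
P = (27.0 V)² / 56.5 Ω = 12.90 W

12.9 W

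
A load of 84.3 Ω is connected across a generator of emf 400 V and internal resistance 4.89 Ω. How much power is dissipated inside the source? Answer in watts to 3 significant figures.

Internal loss is I²r, with I set by the total series resistance r+R.
I = ε / (r + R) = 400 / (4.89 + 84.3) = 4.485 A
P_int = I² r = (4.485)² × 4.89 = 98.36 W

98.4 W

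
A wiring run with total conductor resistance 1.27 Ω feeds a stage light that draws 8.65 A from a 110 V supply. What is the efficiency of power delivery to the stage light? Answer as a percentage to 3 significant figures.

90.0 %

The wiring run carries the full 8.65 A.
P_line = I² R_line = (8.650)² × 1.27 = 95.02 W
P_source = V I = 110 × 8.650 = 951.5 W; P_load = 856.5 W
η = P_load / P_source = 856.5 / 951.5 = 0.9001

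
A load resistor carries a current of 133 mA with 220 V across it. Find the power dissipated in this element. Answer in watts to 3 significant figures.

29.3 W

Both the voltage across and the current through the element are known, so P = V I applies directly.
P = 220 V × 0.1330 A = 29.26 W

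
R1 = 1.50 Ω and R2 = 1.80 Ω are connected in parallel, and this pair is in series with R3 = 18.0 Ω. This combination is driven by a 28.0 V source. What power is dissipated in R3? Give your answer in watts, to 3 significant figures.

39.9 W

Collapse the R1‖R2 pair into one equivalent R_p; then R_p and R3 form a series string.
R_p = (1.50×1.80)/(1.50+1.80) = 0.8182 Ω
R_total = R_p + 18.0 = 0.8182 + 18.0 = 18.82 Ω
I = V / R_total = 28.0 / 18.82 = 1.488 A
R3 is the series element, so its power is I²R.
P_R3 = (1.488)² × 18.0 = 39.85 W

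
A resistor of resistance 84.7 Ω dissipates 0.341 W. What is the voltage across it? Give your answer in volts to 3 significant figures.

5.37 V

Rearranging the power relation for the two known quantities gives V = √(P R).
V = √(0.341 × 84.7) = 5.374 V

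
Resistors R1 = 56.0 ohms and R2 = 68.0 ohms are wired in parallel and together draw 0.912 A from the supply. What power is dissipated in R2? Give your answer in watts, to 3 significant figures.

The branches share the same voltage, but only the total current is given — find V from the equivalent resistance first.
1/R_eq = 1/56.0 + 1/68.0 ⇒ R_eq = 30.71 Ω
V = I_total × R_eq = 0.9120 × 30.71 = 28.01 V
P_R2 = V² / R2 = (28.01)² / 68.0 = 11.54 W

11.5 W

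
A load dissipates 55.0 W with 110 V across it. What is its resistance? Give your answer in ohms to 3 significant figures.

Inverting the appropriate power form: R = V² / P.
R = (110)² / 55.0 = 220.0 Ω

220 Ω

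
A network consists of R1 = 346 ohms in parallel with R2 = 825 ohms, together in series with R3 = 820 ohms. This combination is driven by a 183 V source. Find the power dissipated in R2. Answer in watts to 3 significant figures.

2.13 W

Collapse the R1‖R2 pair into one equivalent R_p; then R_p and R3 form a series string.
R_p = (346×825)/(346+825) = 243.8 Ω
R_total = R_p + 820 = 243.8 + 820 = 1064 Ω
I = V / R_total = 183 / 1064 = 0.1720 A
Voltage across the parallel pair: V_p = I × R_p = 0.1720 × 243.8 = 41.94 V
Use P = V²/R for R2 with V = V_p.
P_R2 = (41.94)² / 825 = 2.132 W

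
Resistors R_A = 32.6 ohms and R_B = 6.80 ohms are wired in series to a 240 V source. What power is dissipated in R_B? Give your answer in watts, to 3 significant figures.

The current is common to all series resistors; compute it, then apply P = I²R for the target.
R_total = 32.6 + 6.80 = 39.40 Ω
I = V / R_total = 240 / 39.40 = 6.091 A
P_R_B = I² × R_B = (6.091)² × 6.80 = 252.3 W

252 W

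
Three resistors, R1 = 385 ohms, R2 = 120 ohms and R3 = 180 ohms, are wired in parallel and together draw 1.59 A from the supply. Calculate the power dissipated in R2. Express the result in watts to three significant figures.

77.5 W

We need the common branch voltage; get it from I_total × R_eq, then P = V²/R for the branch.
1/R_eq = 1/385 + 1/120 + 1/180 ⇒ R_eq = 60.66 Ω
V = I_total × R_eq = 1.590 × 60.66 = 96.44 V
P_R2 = V² / R2 = (96.44)² / 120 = 77.51 W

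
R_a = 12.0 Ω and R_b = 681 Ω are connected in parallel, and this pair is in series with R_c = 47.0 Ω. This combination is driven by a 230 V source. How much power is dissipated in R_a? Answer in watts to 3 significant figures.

Combine R_a and R_b into their parallel equivalent first, reducing the network to two series resistors.
R_p = (12.0×681)/(12.0+681) = 11.79 Ω
R_total = R_p + 47.0 = 11.79 + 47.0 = 58.79 Ω
I = V / R_total = 230 / 58.79 = 3.912 A
Voltage across the parallel pair: V_p = I × R_p = 3.912 × 11.79 = 46.13 V
R_a has V_p across it, so P = V_p²/R_a.
P_R_a = (46.13)² / 12.0 = 177.3 W

177 W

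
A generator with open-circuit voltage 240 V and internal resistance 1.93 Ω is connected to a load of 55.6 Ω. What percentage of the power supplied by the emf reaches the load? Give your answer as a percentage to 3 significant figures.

96.6 %

Both r and R carry the same current, so the power split is just the resistance split: η = R/(R+r).
η = R / (R + r) = 55.6 / (55.6 + 1.93) = 0.9665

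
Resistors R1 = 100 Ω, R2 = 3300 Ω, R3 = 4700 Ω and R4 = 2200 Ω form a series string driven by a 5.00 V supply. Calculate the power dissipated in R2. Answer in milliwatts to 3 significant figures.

Since the resistors are in series they all carry the loop current I = V/R_total; the power in any one is I²R.
R_total = 100 + 3300 + 4700 + 2200 = 10300 Ω
I = V / R_total = 5.00 / 10300 = 0.0004854 A
P_R2 = I² × R2 = (0.0004854)² × 3300 = 0.0007776 W

0.778 mW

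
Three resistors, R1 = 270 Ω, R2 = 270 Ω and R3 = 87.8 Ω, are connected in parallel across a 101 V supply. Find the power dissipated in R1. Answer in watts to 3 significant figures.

37.8 W

Every branch has 101 V across it, so for R1 the power is simply V²/R.
P_R1 = V² / R1 = (101)² / 270 Ω = 37.78 W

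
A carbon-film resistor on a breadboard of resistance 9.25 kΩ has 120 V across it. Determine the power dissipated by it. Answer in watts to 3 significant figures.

With V across and R both known, P = V²/R gives the dissipation directly.
P = (120 V)² / 9250 Ω = 1.557 W

1.56 W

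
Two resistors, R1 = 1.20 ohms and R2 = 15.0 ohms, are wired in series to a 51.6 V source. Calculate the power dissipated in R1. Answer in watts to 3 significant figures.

Since the resistors are in series they all carry the loop current I = V/R_total; the power in any one is I²R.
R_total = 1.20 + 15.0 = 16.20 Ω
I = V / R_total = 51.6 / 16.20 = 3.185 A
P_R1 = I² × R1 = (3.185)² × 1.20 = 12.17 W

12.2 W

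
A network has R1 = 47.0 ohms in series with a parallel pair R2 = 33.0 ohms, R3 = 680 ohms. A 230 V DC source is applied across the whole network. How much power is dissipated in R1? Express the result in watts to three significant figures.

Reduce the parallel pair to R_p first; the network is then a simple series string.
R_p = (33.0×680)/(33.0+680) = 31.47 Ω
R_total = 47.0 + 31.47 = 78.47 Ω
I = V / R_total = 230 / 78.47 = 2.931 A
R1 carries the full series current, so P = I²R.
P_R1 = (2.931)² × 47.0 = 403.8 W

404 W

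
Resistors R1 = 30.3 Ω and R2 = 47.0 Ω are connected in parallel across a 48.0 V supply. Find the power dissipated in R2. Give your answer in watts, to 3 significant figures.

49.0 W

The supply voltage appears across each parallel branch — just use P = V²/R2.
P_R2 = V² / R2 = (48.0)² / 47.0 Ω = 49.02 W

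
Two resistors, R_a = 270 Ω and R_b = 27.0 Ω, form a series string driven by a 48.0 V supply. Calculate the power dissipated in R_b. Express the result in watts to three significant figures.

0.705 W

In a series string the same current flows through every resistor — find that current, then P = I²R for the one we want.
R_total = 270 + 27.0 = 297.0 Ω
I = V / R_total = 48.0 / 297.0 = 0.1616 A
P_R_b = I² × R_b = (0.1616)² × 27.0 = 0.7052 W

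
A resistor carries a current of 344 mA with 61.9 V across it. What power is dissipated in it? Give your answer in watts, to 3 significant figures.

With V and I both given, power follows immediately from P = V I.
P = 61.9 V × 0.3440 A = 21.29 W

21.3 W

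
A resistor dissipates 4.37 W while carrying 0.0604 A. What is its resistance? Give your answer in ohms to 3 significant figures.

1200 Ω

From P = V I = I²R = V²/R, with the two given quantities we get R = P / I².
R = 4.37 / (0.06040)² = 1198 Ω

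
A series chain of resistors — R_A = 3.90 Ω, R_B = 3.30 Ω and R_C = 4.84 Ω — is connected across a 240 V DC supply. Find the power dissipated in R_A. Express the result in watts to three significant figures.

Series elements share the same current, so find I first, then use P = I²R.
R_total = 3.90 + 3.30 + 4.84 = 12.04 Ω
I = V / R_total = 240 / 12.04 = 19.93 A
P_R_A = I² × R_A = (19.93)² × 3.90 = 1550 W

1550 W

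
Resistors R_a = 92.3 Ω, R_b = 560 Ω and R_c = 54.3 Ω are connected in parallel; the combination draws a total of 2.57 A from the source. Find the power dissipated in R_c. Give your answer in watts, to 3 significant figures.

126 W

Parallel branches share V, not I — compute V via R_eq, then use V²/R for the target branch.
1/R_eq = 1/92.3 + 1/560 + 1/54.3 ⇒ R_eq = 32.22 Ω
V = I_total × R_eq = 2.570 × 32.22 = 82.81 V
P_R_c = V² / R_c = (82.81)² / 54.3 = 126.3 W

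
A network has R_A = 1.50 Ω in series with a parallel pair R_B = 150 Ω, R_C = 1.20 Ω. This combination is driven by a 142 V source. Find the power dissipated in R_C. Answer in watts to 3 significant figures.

3290 W

Reduce the parallel pair to R_p first; the network is then a simple series string.
R_p = (150×1.20)/(150+1.20) = 1.190 Ω
R_total = 1.50 + 1.190 = 2.690 Ω
I = V / R_total = 142 / 2.690 = 52.78 A
Voltage across the parallel pair: V_p = I × R_p = 52.78 × 1.190 = 62.83 V
R_C sees V_p directly, so P = V_p² / R_C.
P_R_C = (62.83)² / 1.20 = 3290 W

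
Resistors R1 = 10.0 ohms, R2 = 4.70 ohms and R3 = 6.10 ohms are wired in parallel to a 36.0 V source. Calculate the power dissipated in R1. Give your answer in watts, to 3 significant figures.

130 W

Parallel branches share the same voltage; P = V²/R gives the branch power in one step.
P_R1 = V² / R1 = (36.0)² / 10.0 Ω = 129.6 W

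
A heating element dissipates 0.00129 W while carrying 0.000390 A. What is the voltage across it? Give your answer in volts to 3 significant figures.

The two known quantities fix the third via V = P / I.
V = 0.00129 / 0.0003900 = 3.308 V

3.31 V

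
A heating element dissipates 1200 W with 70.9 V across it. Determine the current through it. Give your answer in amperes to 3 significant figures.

16.9 A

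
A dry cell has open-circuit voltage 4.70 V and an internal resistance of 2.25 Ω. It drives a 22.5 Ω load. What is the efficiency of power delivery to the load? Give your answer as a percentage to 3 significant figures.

The source delivers εI, of which I²R reaches the load and I²r is lost; since I is common, η = R/(R+r).
η = R / (R + r) = 22.5 / (22.5 + 2.25) = 0.9091

90.9 %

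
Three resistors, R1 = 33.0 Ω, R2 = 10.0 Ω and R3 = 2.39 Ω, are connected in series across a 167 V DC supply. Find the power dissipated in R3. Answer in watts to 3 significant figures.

Every series element carries the same I. Get I from the total resistance, then P = I² × R3.
R_total = 33.0 + 10.0 + 2.39 = 45.39 Ω
I = V / R_total = 167 / 45.39 = 3.679 A
P_R3 = I² × R3 = (3.679)² × 2.39 = 32.35 W

32.4 W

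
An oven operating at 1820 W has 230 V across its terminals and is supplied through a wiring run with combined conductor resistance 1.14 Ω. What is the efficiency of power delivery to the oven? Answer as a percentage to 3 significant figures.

I = P / V = 1820 / 230 = 7.913 A through the wiring run.
P_line = I² R_line = (7.913)² × 1.14 = 71.38 W
P_source = P_load + P_line = 1820 + 71.38 = 1891 W
η = P_load / P_source = 1820 / 1891 = 0.9623

96.2 %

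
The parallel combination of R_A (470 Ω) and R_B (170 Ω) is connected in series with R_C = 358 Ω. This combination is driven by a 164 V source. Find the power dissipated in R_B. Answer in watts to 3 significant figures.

10.6 W

Reduce the parallel combination to a single R_p; the circuit then becomes R_p in series with the remaining resistor.
R_p = (470×170)/(470+170) = 124.8 Ω
R_total = R_p + 358 = 124.8 + 358 = 482.8 Ω
I = V / R_total = 164 / 482.8 = 0.3397 A
Voltage across the parallel pair: V_p = I × R_p = 0.3397 × 124.8 = 42.40 V
R_B sits across V_p; its power is V_p²/R.
P_R_B = (42.40)² / 170 = 10.58 W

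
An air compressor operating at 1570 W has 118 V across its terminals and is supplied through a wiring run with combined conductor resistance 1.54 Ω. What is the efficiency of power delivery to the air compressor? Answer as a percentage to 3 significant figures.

I = P / V = 1570 / 118 = 13.31 A through the wiring run.
P_line = I² R_line = (13.31)² × 1.54 = 272.6 W
P_source = P_load + P_line = 1570 + 272.6 = 1843 W
η = P_load / P_source = 1570 / 1843 = 0.8520

85.2 %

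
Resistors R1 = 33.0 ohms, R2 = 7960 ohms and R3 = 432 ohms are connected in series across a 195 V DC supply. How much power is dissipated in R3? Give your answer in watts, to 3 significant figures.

0.231 W

Since the resistors are in series they all carry the loop current I = V/R_total; the power in any one is I²R.
R_total = 33.0 + 7960 + 432 = 8425 Ω
I = V / R_total = 195 / 8425 = 0.02315 A
P_R3 = I² × R3 = (0.02315)² × 432 = 0.2314 W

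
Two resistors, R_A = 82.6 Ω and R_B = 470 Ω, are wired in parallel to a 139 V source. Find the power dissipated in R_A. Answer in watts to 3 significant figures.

Parallel branches share the same voltage; P = V²/R gives the branch power in one step.
P_R_A = V² / R_A = (139)² / 82.6 Ω = 233.9 W

234 W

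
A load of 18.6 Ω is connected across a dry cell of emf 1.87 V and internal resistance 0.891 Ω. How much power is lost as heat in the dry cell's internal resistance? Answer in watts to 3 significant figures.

0.00820 W

r is in series with the load, so it carries the full circuit current — the loss in it is I²r.
I = ε / (r + R) = 1.87 / (0.891 + 18.6) = 0.09594 A
P_int = I² r = (0.09594)² × 0.891 = 0.008201 W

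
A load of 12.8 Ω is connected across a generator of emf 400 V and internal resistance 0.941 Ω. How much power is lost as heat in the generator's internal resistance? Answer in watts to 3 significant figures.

797 W

Internal loss is I²r, with I set by the total series resistance r+R.
I = ε / (r + R) = 400 / (0.941 + 12.8) = 29.11 A
P_int = I² r = (29.11)² × 0.941 = 797.4 W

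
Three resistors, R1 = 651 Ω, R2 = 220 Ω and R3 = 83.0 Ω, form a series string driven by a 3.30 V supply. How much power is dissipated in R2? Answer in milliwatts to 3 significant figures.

2.63 mW

Since the resistors are in series they all carry the loop current I = V/R_total; the power in any one is I²R.
R_total = 651 + 220 + 83.0 = 954.0 Ω
I = V / R_total = 3.30 / 954.0 = 0.003459 A
P_R2 = I² × R2 = (0.003459)² × 220 = 0.002632 W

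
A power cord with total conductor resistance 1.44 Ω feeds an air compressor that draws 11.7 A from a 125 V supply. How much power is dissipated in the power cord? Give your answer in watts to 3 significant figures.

197 W

Line loss is just I²R for the cable — we know both I and R_line directly.
The power cord carries the full 11.7 A.
P_line = I² R_line = (11.70)² × 1.44 = 197.1 W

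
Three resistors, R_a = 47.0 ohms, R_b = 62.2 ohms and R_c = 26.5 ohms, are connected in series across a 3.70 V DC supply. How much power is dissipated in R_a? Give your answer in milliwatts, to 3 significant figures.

The current is common to all series resistors; compute it, then apply P = I²R for the target.
R_total = 47.0 + 62.2 + 26.5 = 135.7 Ω
I = V / R_total = 3.70 / 135.7 = 0.02727 A
P_R_a = I² × R_a = (0.02727)² × 47.0 = 0.03494 W

34.9 mW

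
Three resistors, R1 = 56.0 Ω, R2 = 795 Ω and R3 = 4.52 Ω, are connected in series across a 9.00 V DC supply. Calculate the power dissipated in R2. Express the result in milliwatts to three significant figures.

88.0 mW

Series elements share the same current, so find I first, then use P = I²R.
R_total = 56.0 + 795 + 4.52 = 855.5 Ω
I = V / R_total = 9.00 / 855.5 = 0.01052 A
P_R2 = I² × R2 = (0.01052)² × 795 = 0.08798 W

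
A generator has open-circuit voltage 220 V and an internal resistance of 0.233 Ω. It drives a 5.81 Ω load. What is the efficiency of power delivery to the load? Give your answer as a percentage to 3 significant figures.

96.1 %

Efficiency is P_load / P_total. With a series r and R sharing the same I, P = I²R for each, so η = R/(R+r).
η = R / (R + r) = 5.81 / (5.81 + 0.233) = 0.9614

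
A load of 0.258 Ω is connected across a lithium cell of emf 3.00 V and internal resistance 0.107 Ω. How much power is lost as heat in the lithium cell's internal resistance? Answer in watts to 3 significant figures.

7.23 W

Internal loss is I²r, with I set by the total series resistance r+R.
I = ε / (r + R) = 3.00 / (0.107 + 0.258) = 8.219 A
P_int = I² r = (8.219)² × 0.107 = 7.228 W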